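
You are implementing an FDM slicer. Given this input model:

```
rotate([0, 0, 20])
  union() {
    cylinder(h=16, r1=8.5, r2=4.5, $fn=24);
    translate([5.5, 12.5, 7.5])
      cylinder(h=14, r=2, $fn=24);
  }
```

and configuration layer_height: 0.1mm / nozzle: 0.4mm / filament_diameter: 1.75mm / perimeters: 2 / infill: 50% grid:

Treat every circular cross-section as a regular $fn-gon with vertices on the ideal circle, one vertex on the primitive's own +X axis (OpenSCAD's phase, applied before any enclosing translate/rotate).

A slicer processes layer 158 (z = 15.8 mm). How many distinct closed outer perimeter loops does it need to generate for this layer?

2

At z = 15.8 mm: the cone contributes a regular 24-gon of circumradius 4.550 (interpolated between r1=8.5 and r2=4.5 at t=0.988); the cylinder at (5.5, 12.5): section is a regular 24-gon, circumradius r=2; Combining (union): the 2 present regions are separate (no shared area or edge), so areas and boundary lengths simply add and each stays a separate island — 2 connected regions; (rotated 20° about Z; rotation is an isometry so areas/perimeters/island counts are preserved). The result has 2 disconnected regions.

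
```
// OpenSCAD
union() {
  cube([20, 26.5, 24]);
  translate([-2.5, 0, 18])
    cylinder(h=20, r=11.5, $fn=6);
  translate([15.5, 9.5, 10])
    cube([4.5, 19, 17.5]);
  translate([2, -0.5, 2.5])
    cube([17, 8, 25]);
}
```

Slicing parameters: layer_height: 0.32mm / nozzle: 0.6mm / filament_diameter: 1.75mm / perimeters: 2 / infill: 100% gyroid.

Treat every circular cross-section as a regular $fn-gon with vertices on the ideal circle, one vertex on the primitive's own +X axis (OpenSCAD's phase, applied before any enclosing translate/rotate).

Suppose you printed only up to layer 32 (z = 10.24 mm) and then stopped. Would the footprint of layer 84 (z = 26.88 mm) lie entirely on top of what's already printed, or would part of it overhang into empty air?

Compare the two slices. At z = 10.24: the cube is present — its section is the full 20×26.5 rectangle (area 530.00 mm²); the cylinder at (-2.5, 0) does not reach this height (z outside [18, 38]); the cube at (15.5, 9.5) is present — its section is the full 4.5×19 rectangle (area 85.50 mm²); the cube at (2, -0.5) (footprint 17×8) is included at this height (area 136.00 mm²); Merging all regions: the regions partially overlap — summed areas 751.50 mm² minus the doubly-counted overlap 204.00 mm² gives 547.50 mm² — area = 547.50 mm². At z = 26.88: the cube does not reach this height (z outside [0, 24]); the r=11.5 cylinder at (-2.5, 0) contributes a regular 6-gon of circumradius 11.5 (area = (6/2)·11.500²·sin(360°/6) = 343.60 mm²); the 4.5×19 cube at (15.5, 9.5) contributes its full rectangle (area 85.50 mm²); the cube at (2, -0.5) is present — its section is the full 17×8 rectangle (area 136.00 mm²); Merging all regions: the regions partially overlap — summed areas 565.10 mm² minus the doubly-counted overlap 39.69 mm² gives 525.41 mm² — area = 525.41 mm². Checking containment: at z = 26.88 the cross-section extends beyond the z = 10.24 cross-section by about 279.17 mm².

part overhangs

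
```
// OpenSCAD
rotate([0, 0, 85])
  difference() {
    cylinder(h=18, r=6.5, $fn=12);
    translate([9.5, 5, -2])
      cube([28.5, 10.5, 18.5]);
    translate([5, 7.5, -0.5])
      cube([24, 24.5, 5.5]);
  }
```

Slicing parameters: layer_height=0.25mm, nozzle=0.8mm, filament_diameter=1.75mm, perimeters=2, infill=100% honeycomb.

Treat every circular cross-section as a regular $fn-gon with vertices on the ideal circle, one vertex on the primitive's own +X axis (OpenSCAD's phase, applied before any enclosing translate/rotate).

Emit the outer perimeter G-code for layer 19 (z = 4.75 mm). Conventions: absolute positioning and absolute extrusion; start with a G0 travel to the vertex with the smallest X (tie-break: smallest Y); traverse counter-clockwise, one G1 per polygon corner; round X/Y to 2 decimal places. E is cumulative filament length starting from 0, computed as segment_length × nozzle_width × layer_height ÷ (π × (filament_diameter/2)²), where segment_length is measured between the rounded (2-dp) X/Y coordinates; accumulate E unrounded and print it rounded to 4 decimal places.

At z = 4.75 mm: the r=6.5 cylinder contributes a regular 12-gon of circumradius 6.5; the 28.5×10.5 cube at (9.5, 5) contributes its full rectangle; the cube at (5, 7.5) (footprint 24×24.5) is included at this height; Subtracting the remaining from the first: starting from the r=6.5 cylinder, the 28.5×10.5 cube at (9.5, 5) misses the remaining region (no effect); the 24×24.5 cube at (5, 7.5) misses the remaining region (no effect) — 1 connected region; (rotated 85° about Z; rotation is an isometry so areas/perimeters/island counts are preserved). The outline is a single polygon with 12 vertices. Extrusion per mm of travel: 0.8 × 0.25 / (π × 0.875²) = 0.083150. Accumulating E over each segment gives final E = 3.3577.

G0 X-6.48 Y0.57 Z4.75
G1 X-5.89 Y-2.75 E0.2804
G1 X-3.73 Y-5.32 E0.5595
G1 X-0.57 Y-6.48 E0.8394
G1 X2.75 Y-5.89 E1.1198
G1 X5.32 Y-3.73 E1.3990
G1 X6.48 Y-0.57 E1.6789
G1 X5.89 Y2.75 E1.9592
G1 X3.73 Y5.32 E2.2384
G1 X0.57 Y6.48 E2.5183
G1 X-2.75 Y5.89 E2.7987
G1 X-5.32 Y3.73 E3.0778
G1 X-6.48 Y0.57 E3.3577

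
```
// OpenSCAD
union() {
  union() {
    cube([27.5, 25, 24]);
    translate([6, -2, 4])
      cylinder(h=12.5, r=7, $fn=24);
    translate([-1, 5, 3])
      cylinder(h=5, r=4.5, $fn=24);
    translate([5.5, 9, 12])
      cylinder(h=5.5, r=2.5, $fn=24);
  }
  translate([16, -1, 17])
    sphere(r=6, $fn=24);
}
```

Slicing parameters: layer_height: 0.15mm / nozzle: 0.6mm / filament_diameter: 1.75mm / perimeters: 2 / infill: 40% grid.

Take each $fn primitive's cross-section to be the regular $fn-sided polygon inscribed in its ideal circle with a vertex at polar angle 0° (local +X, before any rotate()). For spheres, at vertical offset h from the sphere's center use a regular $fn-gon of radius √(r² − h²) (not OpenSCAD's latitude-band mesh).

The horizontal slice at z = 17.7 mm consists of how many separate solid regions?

1

At z = 17.7 mm: the cube (footprint 27.5×25) is included at this height; the cylinder at (6, -2) is absent (z outside [4, 16.5]); the cylinder at (-1, 5) is absent (z outside [3, 8]); the cylinder at (5.5, 9) is absent (z outside [12, 17.5]); Combining (union): only the 27.5×25 cube is present, so the union is just that shape — 1 connected region; the r=6 sphere at (16, -1) contributes a regular 24-gon of circumradius √(6²−0.7²) = 5.959; Combining (union): the regions partially overlap (shared area 43.36 mm²), so overlapping operands fuse into one piece — 1 connected region. The result has 1 disconnected region.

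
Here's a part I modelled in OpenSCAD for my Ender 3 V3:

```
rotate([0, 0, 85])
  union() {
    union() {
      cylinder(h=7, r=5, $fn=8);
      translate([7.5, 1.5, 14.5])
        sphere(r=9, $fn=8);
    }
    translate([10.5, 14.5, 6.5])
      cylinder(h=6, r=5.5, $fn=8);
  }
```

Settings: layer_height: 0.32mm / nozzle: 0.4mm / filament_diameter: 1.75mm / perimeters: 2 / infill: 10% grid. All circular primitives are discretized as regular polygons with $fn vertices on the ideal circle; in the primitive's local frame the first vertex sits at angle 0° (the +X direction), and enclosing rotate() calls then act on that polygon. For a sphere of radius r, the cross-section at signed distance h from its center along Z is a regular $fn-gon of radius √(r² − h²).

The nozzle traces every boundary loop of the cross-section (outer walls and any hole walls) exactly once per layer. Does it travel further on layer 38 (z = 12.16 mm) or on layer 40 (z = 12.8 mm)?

Layer 38 (z = 12.16): the cylinder is not intersected at this z (z outside [0, 7]); the sphere at (7.5, 1.5): section is a regular 8-gon, circumradius = √(r²−h²) = √(9²−2.34²) = 8.690 (perimeter = 2·8·8.690·sin(180°/8) = 53.21 mm); Taking the union: only the r=9 sphere at (7.5, 1.5) is present, so the union is just that shape — boundary = 53.21 mm; the cylinder at (10.5, 14.5): section is a regular 8-gon, circumradius r=5.5 (perimeter = 2·8·5.500·sin(180°/8) = 33.68 mm); Combining (union): the 2 present regions are separate (no shared area or edge), so areas and boundary lengths simply add and each stays a separate island — boundary = 86.89 mm; (rotated 85° about Z; rotation is an isometry so areas/perimeters/island counts are preserved). So its perimeter = 86.89 mm. Layer 40 (z = 12.8): the cylinder is not intersected at this z (z outside [0, 7]); the r=9 sphere at (7.5, 1.5) contributes a regular 8-gon of circumradius √(9²−1.7²) = 8.838 (perimeter = 2·8·8.838·sin(180°/8) = 54.11 mm); Merging all regions: only the r=9 sphere at (7.5, 1.5) is present, so the union is just that shape — boundary = 54.11 mm; the cylinder at (10.5, 14.5) is absent (z outside [6.5, 12.5]); Taking the union: only that combined region is present, so the union is just that shape — boundary = 54.11 mm; (whole slice rotated 85° about Z — lengths, areas and connectivity unchanged). So its perimeter = 54.11 mm. Layer 38 is larger (86.89 vs 54.11 mm).

layer 38 (z = 12.16 mm)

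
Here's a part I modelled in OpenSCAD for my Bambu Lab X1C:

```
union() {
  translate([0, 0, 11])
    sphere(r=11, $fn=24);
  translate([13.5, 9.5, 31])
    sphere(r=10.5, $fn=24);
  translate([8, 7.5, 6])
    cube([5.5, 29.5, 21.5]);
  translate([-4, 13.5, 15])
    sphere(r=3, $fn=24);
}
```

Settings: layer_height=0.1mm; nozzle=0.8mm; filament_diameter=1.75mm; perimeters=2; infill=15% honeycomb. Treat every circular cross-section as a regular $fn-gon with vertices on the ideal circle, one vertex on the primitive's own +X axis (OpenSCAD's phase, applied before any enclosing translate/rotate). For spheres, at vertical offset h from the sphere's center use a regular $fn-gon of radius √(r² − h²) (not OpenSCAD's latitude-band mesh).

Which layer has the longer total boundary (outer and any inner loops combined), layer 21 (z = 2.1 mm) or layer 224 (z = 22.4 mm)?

layer 224 (z = 22.4 mm)

Layer 21 (z = 2.1): the r=11 sphere slices to a regular 24-gon of circumradius 6.465 (√(r²−h²) with h=8.9 from center) (perimeter = 2·24·6.465·sin(180°/24) = 40.50 mm); the sphere at (13.5, 9.5) does not reach this height (|z−center|=28.900 > r=10.5); the cube at (8, 7.5) does not reach this height (z outside [6, 27.5]); the sphere at (-4, 13.5) is absent (|z−center|=12.900 > r=3); Combining (union): only the r=11 sphere is present, so the union is just that shape — boundary = 40.50 mm. So its perimeter = 40.50 mm. Layer 224 (z = 22.4): the sphere does not reach this height (|z−center|=11.400 > r=11); the r=10.5 sphere at (13.5, 9.5) slices to a regular 24-gon of circumradius 6.024 (√(r²−h²) with h=8.6 from center) (perimeter = 2·24·6.024·sin(180°/24) = 37.74 mm); the cube at (8, 7.5) is present — its section is the full 5.5×29.5 rectangle (perimeter 70.00 mm); the sphere at (-4, 13.5) is not intersected at this z (|z−center|=7.400 > r=3); Merging all regions: the regions partially overlap (shared area 38.40 mm²), so the edge portions inside another operand are dropped and the merged outline is re-measured after clipping — boundary = 82.86 mm. So its perimeter = 82.86 mm. Layer 224 is larger (82.86 vs 40.50 mm).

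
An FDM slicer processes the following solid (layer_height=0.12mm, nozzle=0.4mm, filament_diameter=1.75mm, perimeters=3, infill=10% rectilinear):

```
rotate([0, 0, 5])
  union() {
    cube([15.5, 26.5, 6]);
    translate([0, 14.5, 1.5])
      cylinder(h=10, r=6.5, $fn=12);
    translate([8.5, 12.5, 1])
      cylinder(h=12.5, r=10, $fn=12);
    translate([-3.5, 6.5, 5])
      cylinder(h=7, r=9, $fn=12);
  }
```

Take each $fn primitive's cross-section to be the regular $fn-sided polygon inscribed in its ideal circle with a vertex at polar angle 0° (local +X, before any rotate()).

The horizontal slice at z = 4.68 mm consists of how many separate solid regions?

At z = 4.68 mm: the 15.5×26.5 cube contributes its full rectangle; the cylinder at (0, 14.5): section is a regular 12-gon, circumradius r=6.5; the cylinder at (8.5, 12.5): section is a regular 12-gon, circumradius r=10; the cylinder at (-3.5, 6.5) is absent (z outside [5, 12]); Taking the union: the regions partially overlap (shared area 337.18 mm²), so overlapping operands fuse into one piece — 1 connected region; (rotated 5° about Z; rotation is an isometry so areas/perimeters/island counts are preserved). The result has 1 disconnected region.

1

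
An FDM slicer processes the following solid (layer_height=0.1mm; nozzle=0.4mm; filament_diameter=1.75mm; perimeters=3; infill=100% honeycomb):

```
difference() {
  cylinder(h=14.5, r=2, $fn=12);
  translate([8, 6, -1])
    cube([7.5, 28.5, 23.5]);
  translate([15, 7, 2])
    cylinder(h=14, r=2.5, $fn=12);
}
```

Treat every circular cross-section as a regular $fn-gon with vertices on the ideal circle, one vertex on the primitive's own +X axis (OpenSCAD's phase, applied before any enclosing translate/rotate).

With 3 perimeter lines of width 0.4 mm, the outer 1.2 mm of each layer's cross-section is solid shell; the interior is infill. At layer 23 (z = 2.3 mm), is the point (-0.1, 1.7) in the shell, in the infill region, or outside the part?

shell

At z = 2.3 mm: the r=2 cylinder gives a regular 12-gon of circumradius 2 (constant along its height); the cube at (8, 6) is present — its section is the full 7.5×28.5 rectangle; the r=2.5 cylinder at (15, 7) contributes a regular 12-gon of circumradius 2.5; After the difference (first − rest): starting from the r=2 cylinder, the 7.5×28.5 cube at (8, 6) misses the remaining region (no effect); the r=2.5 cylinder at (15, 7) misses the remaining region (no effect) — 1 connected region. Overall, the cross-section is a single solid region. The nearest boundary edge runs (-1.00, 1.73)→(0.00, 2.00); distance from the point to it = 0.26 mm. The point is inside the cross-section, 0.26 mm from the nearest boundary — within the 1.2 mm shell band (3 × 0.4).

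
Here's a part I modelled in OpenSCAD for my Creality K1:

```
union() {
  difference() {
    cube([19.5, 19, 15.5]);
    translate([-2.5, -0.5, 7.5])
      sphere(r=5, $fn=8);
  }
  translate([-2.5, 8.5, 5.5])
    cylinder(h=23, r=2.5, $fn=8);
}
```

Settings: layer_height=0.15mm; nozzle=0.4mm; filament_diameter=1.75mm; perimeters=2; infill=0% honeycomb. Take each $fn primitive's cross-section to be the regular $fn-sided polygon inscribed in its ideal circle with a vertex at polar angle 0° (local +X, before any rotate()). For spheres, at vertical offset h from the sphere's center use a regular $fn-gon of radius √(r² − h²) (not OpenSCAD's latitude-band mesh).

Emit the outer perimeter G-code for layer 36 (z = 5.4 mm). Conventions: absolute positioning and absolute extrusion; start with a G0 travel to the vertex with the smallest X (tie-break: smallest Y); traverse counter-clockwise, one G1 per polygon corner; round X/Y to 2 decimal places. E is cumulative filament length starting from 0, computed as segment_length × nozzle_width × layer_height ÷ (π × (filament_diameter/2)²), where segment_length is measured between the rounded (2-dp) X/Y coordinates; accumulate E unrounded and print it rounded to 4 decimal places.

G0 X0.00 Y3.00 Z5.40
G1 X0.71 Y2.71 E0.0191
G1 X1.83 Y0.00 E0.0923
G1 X19.50 Y0.00 E0.5331
G1 X19.50 Y19.00 E1.0070
G1 X0.00 Y19.00 E1.4934
G1 X0.00 Y3.00 E1.8926

At z = 5.4 mm: the 19.5×19 cube contributes its full rectangle; the r=5 sphere at (-2.5, -0.5) contributes a regular 8-gon of circumradius √(5²−2.1²) = 4.538; After the difference (first − rest): starting from the 19.5×19 cube, the r=5 sphere at (-2.5, -0.5) partially overlaps it — only the 3.54 mm² overlap (of its 58.24 mm²) is removed, clipping the outline — 1 connected region; the cylinder at (-2.5, 8.5) is absent (z outside [5.5, 28.5]); Merging all regions: only the result so far is present, so the union is just that shape — 1 connected region. The outline is a single polygon with 6 vertices. Extrusion per mm of travel: 0.4 × 0.15 / (π × 0.875²) = 0.024945. Accumulating E over each segment gives final E = 1.8926.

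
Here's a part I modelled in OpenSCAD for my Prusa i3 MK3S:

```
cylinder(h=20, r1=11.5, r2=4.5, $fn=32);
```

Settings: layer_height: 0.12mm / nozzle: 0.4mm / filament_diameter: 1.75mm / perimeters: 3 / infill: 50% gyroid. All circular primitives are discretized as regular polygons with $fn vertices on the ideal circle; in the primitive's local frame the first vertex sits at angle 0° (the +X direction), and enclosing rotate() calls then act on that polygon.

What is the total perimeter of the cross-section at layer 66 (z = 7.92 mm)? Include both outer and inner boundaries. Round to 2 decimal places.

54.75 mm

At z = 7.92 mm: the cone (r1=11.5→r2=4.5) has section circumradius 8.728 here — a regular 32-gon (perimeter = 2·32·8.728·sin(180°/32) = 54.75 mm). Overall, the cross-section is a single solid region. Total boundary length (outer) = 54.75 mm.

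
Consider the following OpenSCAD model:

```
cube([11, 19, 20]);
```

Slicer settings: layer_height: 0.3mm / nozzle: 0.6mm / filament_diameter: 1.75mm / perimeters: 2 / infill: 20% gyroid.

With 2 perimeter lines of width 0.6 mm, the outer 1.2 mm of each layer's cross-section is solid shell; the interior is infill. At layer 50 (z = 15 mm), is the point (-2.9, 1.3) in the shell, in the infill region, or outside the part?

At z = 15 mm: the cube is present — its section is the full 11×19 rectangle. Overall, the cross-section is a single solid region. The nearest boundary edge runs (0.00, 19.00)→(0.00, 0.00); distance from the point to it = 2.90 mm. The point is not inside any of the regions above, so it lies outside the cross-section (2.90 mm from the nearest boundary).

outside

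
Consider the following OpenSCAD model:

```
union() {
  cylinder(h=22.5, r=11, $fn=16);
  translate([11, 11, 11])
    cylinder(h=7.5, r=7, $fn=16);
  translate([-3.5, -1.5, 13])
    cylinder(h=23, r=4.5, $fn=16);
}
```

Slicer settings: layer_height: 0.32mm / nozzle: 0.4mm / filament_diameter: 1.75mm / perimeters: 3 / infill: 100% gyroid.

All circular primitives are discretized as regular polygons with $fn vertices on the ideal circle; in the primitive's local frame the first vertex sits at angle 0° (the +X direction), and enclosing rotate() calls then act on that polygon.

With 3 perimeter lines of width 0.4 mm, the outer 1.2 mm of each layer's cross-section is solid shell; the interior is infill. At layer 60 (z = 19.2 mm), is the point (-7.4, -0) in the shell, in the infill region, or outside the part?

At z = 19.2 mm: the r=11 cylinder contributes a regular 16-gon of circumradius 11; the cylinder at (11, 11) is absent (z outside [11, 18.5]); the r=4.5 cylinder at (-3.5, -1.5) contributes a regular 16-gon of circumradius 4.5; Combining (union): the r=4.5 cylinder at (-3.5, -1.5) lies entirely inside the r=11 cylinder, so the union is just the r=11 cylinder — 1 connected region. Overall, the cross-section is a single solid region. The nearest boundary edge runs (-10.16, -4.21)→(-11.00, 0.00); distance from the point to it = 3.53 mm. The point is inside the cross-section and 3.53 mm from the nearest boundary — more than the 1.2 mm shell width (3 × 0.4), so it's in the infill interior.

infill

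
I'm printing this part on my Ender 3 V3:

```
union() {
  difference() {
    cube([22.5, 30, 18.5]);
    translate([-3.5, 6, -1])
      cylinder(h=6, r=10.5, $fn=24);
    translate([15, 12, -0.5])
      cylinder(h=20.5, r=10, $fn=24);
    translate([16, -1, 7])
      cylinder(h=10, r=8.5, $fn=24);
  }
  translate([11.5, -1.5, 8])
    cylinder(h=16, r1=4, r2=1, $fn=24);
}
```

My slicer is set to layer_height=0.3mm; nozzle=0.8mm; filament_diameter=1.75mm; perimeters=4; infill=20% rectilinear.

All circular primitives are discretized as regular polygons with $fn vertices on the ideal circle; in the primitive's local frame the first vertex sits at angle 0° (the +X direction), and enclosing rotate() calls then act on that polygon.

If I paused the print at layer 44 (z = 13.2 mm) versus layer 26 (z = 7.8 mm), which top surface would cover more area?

layer 44 (z = 13.2 mm)

Layer 44 (z = 13.2): the cube is present — its section is the full 22.5×30 rectangle (area 675.00 mm²); the cylinder at (-3.5, 6) does not reach this height (z outside [-1, 5]); the cylinder at (15, 12): section is a regular 24-gon, circumradius r=10 (area = (24/2)·10.000²·sin(360°/24) = 310.58 mm²); the r=8.5 cylinder at (16, -1) contributes a regular 24-gon of circumradius 8.5 (area = (24/2)·8.500²·sin(360°/24) = 224.40 mm²); Taking the first minus the rest: starting from the 22.5×30 cube (675.00 mm²), the r=10 cylinder at (15, 12) partially overlaps it — only the 288.76 mm² overlap (of its 310.58 mm²) is removed, clipping the outline; the r=8.5 cylinder at (16, -1) partially overlaps it — only the 42.42 mm² overlap (of its 224.40 mm²) is removed, clipping the outline — area = 343.81 mm²; the cone at (11.5, -1.5): at t=0.325 of its height the radius interpolates to r₁+(r₂−r₁)t = 3.025, giving a regular 24-gon of that circumradius (area = (24/2)·3.025²·sin(360°/24) = 28.42 mm²); Taking the union: the 2 present regions are separate (no shared area or edge), so areas and boundary lengths simply add and each stays a separate island — area = 372.23 mm². So its area = 372.23 mm². Layer 26 (z = 7.8): the cube is present — its section is the full 22.5×30 rectangle (area 675.00 mm²); the cylinder at (-3.5, 6) is absent (z outside [-1, 5]); the r=10 cylinder at (15, 12) contributes a regular 24-gon of circumradius 10 (area = (24/2)·10.000²·sin(360°/24) = 310.58 mm²); the r=8.5 cylinder at (16, -1) gives a regular 24-gon of circumradius 8.5 (constant along its height) (area = (24/2)·8.500²·sin(360°/24) = 224.40 mm²); Taking the first minus the rest: starting from the 22.5×30 cube (675.00 mm²), the r=10 cylinder at (15, 12) partially overlaps it — only the 288.76 mm² overlap (of its 310.58 mm²) is removed, clipping the outline; the r=8.5 cylinder at (16, -1) partially overlaps it — only the 42.42 mm² overlap (of its 224.40 mm²) is removed, clipping the outline — area = 343.81 mm²; the cone at (11.5, -1.5) is not intersected at this z (z outside [8, 24]); Merging all regions: only that combined region is present, so the union is just that shape — area = 343.81 mm². So its area = 343.81 mm². Layer 44 is larger (372.23 vs 343.81 mm²).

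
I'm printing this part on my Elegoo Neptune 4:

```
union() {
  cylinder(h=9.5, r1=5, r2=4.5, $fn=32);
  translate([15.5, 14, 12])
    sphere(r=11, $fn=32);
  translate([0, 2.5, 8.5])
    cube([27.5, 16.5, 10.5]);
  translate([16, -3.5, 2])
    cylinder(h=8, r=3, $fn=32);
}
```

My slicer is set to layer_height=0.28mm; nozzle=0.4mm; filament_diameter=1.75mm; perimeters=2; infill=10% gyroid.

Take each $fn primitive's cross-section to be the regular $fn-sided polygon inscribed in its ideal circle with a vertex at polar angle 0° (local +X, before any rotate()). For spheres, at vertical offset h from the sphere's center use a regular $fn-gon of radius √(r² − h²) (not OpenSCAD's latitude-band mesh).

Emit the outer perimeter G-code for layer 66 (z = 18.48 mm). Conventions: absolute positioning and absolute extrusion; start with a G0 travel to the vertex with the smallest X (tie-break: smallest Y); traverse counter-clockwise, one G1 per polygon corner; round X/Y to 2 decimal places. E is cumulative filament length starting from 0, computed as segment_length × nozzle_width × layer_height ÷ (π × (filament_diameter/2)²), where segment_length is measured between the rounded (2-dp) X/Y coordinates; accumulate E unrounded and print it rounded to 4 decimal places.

G0 X0.00 Y2.50 Z18.48
G1 X27.50 Y2.50 E1.2805
G1 X27.50 Y19.00 E2.0488
G1 X22.84 Y19.00 E2.2658
G1 X21.79 Y20.29 E2.3433
G1 X20.44 Y21.39 E2.4244
G1 X18.90 Y22.21 E2.5056
G1 X17.23 Y22.72 E2.5869
G1 X15.50 Y22.89 E2.6678
G1 X13.77 Y22.72 E2.7488
G1 X12.10 Y22.21 E2.8301
G1 X10.56 Y21.39 E2.9113
G1 X9.21 Y20.29 E2.9924
G1 X8.16 Y19.00 E3.0699
G1 X0.00 Y19.00 E3.4498
G1 X0.00 Y2.50 E4.2181

At z = 18.48 mm: the cone does not reach this height (z outside [0, 9.5]); the sphere at (15.5, 14): section is a regular 32-gon, circumradius = √(r²−h²) = √(11²−6.48²) = 8.889; the cube at (0, 2.5) is present — its section is the full 27.5×16.5 rectangle; the cylinder at (16, -3.5) does not reach this height (z outside [2, 10]); Combining (union): the regions partially overlap (shared area 206.96 mm²), so overlapping operands fuse into one piece — 1 connected region. The outline is a single polygon with 15 vertices. Extrusion per mm of travel: 0.4 × 0.28 / (π × 0.875²) = 0.046564. Accumulating E over each segment gives final E = 4.2181.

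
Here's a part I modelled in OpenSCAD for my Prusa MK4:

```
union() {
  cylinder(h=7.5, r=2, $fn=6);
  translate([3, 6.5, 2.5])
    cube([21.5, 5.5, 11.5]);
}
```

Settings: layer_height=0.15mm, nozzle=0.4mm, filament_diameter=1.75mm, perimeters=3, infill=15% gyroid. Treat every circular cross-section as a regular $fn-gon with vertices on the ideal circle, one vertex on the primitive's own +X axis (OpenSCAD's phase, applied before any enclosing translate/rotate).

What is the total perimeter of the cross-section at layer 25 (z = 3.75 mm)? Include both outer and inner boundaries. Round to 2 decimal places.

At z = 3.75 mm: the r=2 cylinder contributes a regular 6-gon of circumradius 2 (perimeter = 2·6·2.000·sin(180°/6) = 12.00 mm); the cube at (3, 6.5) is present — its section is the full 21.5×5.5 rectangle (perimeter 54.00 mm); Combining (union): the 2 present regions are separate (no shared area or edge), so areas and boundary lengths simply add and each stays a separate island — boundary = 66.00 mm. Overall, the cross-section has 2 separate islands. Total boundary length (outer) = 66.00 mm.

66.00 mm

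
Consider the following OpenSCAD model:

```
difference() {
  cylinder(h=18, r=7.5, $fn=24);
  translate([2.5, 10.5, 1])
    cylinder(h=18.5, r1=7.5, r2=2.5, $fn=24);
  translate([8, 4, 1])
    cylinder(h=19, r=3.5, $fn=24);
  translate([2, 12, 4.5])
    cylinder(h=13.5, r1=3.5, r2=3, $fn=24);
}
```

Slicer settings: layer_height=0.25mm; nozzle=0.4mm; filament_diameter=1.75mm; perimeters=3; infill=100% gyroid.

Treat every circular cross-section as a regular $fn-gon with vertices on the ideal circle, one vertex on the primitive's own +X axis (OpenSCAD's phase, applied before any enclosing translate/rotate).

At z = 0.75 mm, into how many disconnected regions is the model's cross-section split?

At z = 0.75 mm: the cylinder: section is a regular 24-gon, circumradius r=7.5; the cone at (2.5, 10.5) does not reach this height (z outside [1, 19.5]); the cylinder at (8, 4) is absent (z outside [1, 20]); the cone at (2, 12) does not reach this height (z outside [4.5, 18]); Taking the first minus the rest: none of the subtracted shapes is present at this height, so the r=7.5 cylinder is unchanged — 1 connected region. The result has 1 disconnected region.

1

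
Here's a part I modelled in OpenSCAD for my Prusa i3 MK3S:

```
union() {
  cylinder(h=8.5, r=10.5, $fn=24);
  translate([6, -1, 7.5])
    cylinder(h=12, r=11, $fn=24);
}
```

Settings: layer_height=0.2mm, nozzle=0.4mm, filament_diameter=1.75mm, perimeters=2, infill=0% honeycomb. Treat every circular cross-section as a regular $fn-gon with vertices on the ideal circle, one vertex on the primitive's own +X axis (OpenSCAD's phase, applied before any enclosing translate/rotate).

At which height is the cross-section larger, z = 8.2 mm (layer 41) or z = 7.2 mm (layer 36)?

layer 41 (z = 8.2 mm)

Layer 41 (z = 8.2): the r=10.5 cylinder gives a regular 24-gon of circumradius 10.5 (constant along its height) (area = (24/2)·10.500²·sin(360°/24) = 342.42 mm²); the cylinder at (6, -1): section is a regular 24-gon, circumradius r=11 (area = (24/2)·11.000²·sin(360°/24) = 375.81 mm²); Taking the union: the regions partially overlap — summed areas 718.22 mm² minus the doubly-counted overlap 230.39 mm² gives 487.83 mm² — area = 487.83 mm². So its area = 487.83 mm². Layer 36 (z = 7.2): the r=10.5 cylinder contributes a regular 24-gon of circumradius 10.5 (area = (24/2)·10.500²·sin(360°/24) = 342.42 mm²); the cylinder at (6, -1) is absent (z outside [7.5, 19.5]); Merging all regions: only the r=10.5 cylinder is present, so the union is just that shape — area = 342.42 mm². So its area = 342.42 mm². Layer 41 is larger (487.83 vs 342.42 mm²).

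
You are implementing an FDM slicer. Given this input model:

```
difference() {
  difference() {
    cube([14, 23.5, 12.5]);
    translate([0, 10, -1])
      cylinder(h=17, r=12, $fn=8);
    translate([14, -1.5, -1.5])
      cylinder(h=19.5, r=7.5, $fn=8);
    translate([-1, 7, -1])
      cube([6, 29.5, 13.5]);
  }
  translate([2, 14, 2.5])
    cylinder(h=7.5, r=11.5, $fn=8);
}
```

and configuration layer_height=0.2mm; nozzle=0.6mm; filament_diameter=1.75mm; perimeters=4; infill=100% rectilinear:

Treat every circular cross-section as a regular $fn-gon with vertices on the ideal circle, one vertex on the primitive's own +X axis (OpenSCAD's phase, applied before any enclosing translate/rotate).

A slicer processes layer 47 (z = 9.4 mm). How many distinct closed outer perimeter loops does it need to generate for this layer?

2

At z = 9.4 mm: the cube is present — its section is the full 14×23.5 rectangle; the r=12 cylinder at (0, 10) gives a regular 8-gon of circumradius 12 (constant along its height); the r=7.5 cylinder at (14, -1.5) contributes a regular 8-gon of circumradius 7.5; the cube at (-1, 7) is present — its section is the full 6×29.5 rectangle; Taking the first minus the rest: starting from the 14×23.5 cube, the r=12 cylinder at (0, 10) partially overlaps it — only the 198.82 mm² overlap (of its 407.29 mm²) is removed, clipping the outline; the r=7.5 cylinder at (14, -1.5) partially overlaps it — only the 27.03 mm² overlap (of its 159.10 mm²) is removed, clipping the outline; the 6×29.5 cube at (-1, 7) partially overlaps it — only the 12.68 mm² overlap (of its 177.00 mm²) is removed, clipping the outline — 2 connected regions; the r=11.5 cylinder at (2, 14) contributes a regular 8-gon of circumradius 11.5; Taking the first minus the rest: starting from that combined region, the r=11.5 cylinder at (2, 14) partially overlaps it — only the 43.89 mm² overlap (of its 374.06 mm²) is removed, clipping the outline — 2 connected regions. The result has 2 disconnected regions.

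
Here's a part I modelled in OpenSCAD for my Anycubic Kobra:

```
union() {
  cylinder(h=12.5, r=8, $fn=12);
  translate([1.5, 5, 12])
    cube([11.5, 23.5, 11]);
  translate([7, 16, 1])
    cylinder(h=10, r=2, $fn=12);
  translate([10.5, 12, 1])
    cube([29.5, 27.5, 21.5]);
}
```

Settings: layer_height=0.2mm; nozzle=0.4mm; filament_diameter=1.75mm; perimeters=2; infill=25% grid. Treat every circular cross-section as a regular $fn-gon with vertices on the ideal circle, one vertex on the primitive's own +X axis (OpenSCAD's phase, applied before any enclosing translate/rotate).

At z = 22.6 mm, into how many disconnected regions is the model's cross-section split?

1

At z = 22.6 mm: the cylinder is not intersected at this z (z outside [0, 12.5]); the cube at (1.5, 5) (footprint 11.5×23.5) is included at this height; the cylinder at (7, 16) is not intersected at this z (z outside [1, 11]); the cube at (10.5, 12) is absent (z outside [1, 22.5]); Taking the union: only the 11.5×23.5 cube at (1.5, 5) is present, so the union is just that shape — 1 connected region. The result has 1 disconnected region.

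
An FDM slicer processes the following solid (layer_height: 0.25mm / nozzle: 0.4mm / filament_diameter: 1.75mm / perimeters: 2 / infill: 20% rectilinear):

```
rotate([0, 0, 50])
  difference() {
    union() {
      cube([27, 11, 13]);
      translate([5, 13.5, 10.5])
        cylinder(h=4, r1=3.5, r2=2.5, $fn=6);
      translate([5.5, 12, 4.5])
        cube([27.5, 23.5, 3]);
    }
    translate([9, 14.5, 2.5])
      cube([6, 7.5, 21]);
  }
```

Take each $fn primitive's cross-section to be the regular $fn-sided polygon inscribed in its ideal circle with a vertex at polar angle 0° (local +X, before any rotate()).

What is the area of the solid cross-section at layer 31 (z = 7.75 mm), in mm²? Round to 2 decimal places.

297.00 mm²

At z = 7.75 mm: the cube (footprint 27×11) is included at this height (area 297.00 mm²); the cone at (5, 13.5) is not intersected at this z (z outside [10.5, 14.5]); the cube at (5.5, 12) does not reach this height (z outside [4.5, 7.5]); Merging all regions: only the 27×11 cube is present, so the union is just that shape — area = 297.00 mm²; the cube at (9, 14.5) is present — its section is the full 6×7.5 rectangle (area 45.00 mm²); Subtracting the remaining from the first: starting from that combined region (297.00 mm²), the 6×7.5 cube at (9, 14.5) misses the remaining region (no effect) — area = 297.00 mm²; (whole slice rotated 50° about Z — lengths, areas and connectivity unchanged). Overall, the cross-section is a single solid region. Net area = 297.00 mm².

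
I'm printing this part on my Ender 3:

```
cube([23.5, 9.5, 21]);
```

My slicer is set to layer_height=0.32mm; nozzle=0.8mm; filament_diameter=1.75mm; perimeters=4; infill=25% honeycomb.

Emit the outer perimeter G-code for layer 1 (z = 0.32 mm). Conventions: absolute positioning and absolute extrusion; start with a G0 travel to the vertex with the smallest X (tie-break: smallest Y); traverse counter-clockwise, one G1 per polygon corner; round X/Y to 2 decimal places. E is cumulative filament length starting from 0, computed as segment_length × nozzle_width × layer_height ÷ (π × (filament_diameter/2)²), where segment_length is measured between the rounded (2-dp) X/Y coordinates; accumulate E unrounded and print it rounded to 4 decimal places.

At z = 0.32 mm: the cube (footprint 23.5×9.5) is included at this height. The outline is a single polygon with 4 vertices. Extrusion per mm of travel: 0.8 × 0.32 / (π × 0.875²) = 0.106432. Accumulating E over each segment gives final E = 7.0245.

G0 X0.00 Y0.00 Z0.32
G1 X23.50 Y0.00 E2.5012
G1 X23.50 Y9.50 E3.5123
G1 X0.00 Y9.50 E6.0134
G1 X0.00 Y0.00 E7.0245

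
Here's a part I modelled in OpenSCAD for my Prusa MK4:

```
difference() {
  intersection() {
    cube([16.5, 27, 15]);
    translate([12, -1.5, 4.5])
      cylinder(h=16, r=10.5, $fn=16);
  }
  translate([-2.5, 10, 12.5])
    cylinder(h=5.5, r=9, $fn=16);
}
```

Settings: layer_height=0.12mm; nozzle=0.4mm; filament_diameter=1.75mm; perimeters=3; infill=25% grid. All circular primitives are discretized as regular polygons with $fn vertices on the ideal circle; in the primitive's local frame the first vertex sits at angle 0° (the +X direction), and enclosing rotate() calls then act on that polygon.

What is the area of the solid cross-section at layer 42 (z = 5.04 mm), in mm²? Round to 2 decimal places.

107.29 mm²

At z = 5.04 mm: the cube (footprint 16.5×27) is included at this height (area 445.50 mm²); the cylinder at (12, -1.5): section is a regular 16-gon, circumradius r=10.5 (area = (16/2)·10.500²·sin(360°/16) = 337.53 mm²); Keeping only the common overlap: the r=10.5 cylinder at (12, -1.5) partially overlaps the 16.5×27 cube; clipping to the common part keeps 107.29 mm² — area = 107.29 mm²; the cylinder at (-2.5, 10) is not intersected at this z (z outside [12.5, 18]); Subtracting the remaining from the first: none of the subtracted shapes is present at this height, so the result so far is unchanged — area = 107.29 mm². Overall, the cross-section is a single solid region. Net area = 107.29 mm².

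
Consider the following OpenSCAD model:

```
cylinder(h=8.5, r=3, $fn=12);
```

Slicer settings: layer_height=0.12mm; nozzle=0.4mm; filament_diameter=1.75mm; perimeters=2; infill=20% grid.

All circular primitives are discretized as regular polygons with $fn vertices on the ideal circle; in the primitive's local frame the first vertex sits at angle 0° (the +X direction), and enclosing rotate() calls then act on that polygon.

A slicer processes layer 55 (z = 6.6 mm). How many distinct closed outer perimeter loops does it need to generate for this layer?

1

At z = 6.6 mm: the r=3 cylinder contributes a regular 12-gon of circumradius 3. The result has 1 disconnected region.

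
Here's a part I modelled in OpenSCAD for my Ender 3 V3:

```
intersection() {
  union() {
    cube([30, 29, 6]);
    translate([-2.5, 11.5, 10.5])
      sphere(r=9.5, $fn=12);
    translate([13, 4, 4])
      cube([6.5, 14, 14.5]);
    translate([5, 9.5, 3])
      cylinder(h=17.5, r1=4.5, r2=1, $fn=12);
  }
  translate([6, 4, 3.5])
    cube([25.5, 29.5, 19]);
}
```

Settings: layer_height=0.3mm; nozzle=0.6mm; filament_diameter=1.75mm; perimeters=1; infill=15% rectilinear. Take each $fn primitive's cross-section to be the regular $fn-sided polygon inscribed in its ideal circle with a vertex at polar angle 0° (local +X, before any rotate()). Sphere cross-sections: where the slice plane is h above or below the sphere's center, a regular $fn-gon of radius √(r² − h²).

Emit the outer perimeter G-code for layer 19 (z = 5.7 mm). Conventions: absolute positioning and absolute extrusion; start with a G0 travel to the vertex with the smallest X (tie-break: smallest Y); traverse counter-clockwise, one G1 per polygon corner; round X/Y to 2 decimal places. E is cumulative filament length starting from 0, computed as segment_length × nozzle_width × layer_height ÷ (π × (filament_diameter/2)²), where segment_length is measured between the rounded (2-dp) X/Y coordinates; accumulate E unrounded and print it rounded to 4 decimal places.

At z = 5.7 mm: the cube (footprint 30×29) is included at this height; the r=9.5 sphere at (-2.5, 11.5) slices to a regular 12-gon of circumradius 8.198 (√(r²−h²) with h=4.8 from center); the cube at (13, 4) (footprint 6.5×14) is included at this height; the cone at (5, 9.5) (r1=4.5→r2=1) has section circumradius 3.960 here — a regular 12-gon; Merging all regions: the regions partially overlap (shared area 199.54 mm²), so overlapping operands fuse into one piece — 1 connected region; the 25.5×29.5 cube at (6, 4) contributes its full rectangle; Keeping only the common overlap: the 25.5×29.5 cube at (6, 4) partially overlaps the result so far; clipping to the common part keeps 600.00 mm² — 1 connected region. The outline is a single polygon with 4 vertices. Extrusion per mm of travel: 0.6 × 0.3 / (π × 0.875²) = 0.074835. Accumulating E over each segment gives final E = 7.3339.

G0 X6.00 Y4.00 Z5.70
G1 X30.00 Y4.00 E1.7960
G1 X30.00 Y29.00 E3.6669
G1 X6.00 Y29.00 E5.4630
G1 X6.00 Y4.00 E7.3339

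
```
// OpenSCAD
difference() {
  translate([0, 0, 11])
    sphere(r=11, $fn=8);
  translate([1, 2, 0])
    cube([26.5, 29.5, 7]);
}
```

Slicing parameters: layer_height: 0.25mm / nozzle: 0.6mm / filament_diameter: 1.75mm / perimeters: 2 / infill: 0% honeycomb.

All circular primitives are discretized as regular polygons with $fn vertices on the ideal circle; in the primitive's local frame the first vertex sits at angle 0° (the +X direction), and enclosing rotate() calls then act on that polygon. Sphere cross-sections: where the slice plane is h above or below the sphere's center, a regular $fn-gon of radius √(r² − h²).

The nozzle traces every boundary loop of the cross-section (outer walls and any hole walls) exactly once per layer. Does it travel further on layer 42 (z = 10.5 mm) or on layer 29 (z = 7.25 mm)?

layer 42 (z = 10.5 mm)

Layer 42 (z = 10.5): the r=11 sphere slices to a regular 8-gon of circumradius 10.989 (√(r²−h²) with h=0.5 from center) (perimeter = 2·8·10.989·sin(180°/8) = 67.28 mm); the cube at (1, 2) does not reach this height (z outside [0, 7]); Subtracting the remaining from the first: none of the subtracted shapes is present at this height, so the r=11 sphere is unchanged — boundary = 67.28 mm. So its perimeter = 67.28 mm. Layer 29 (z = 7.25): the r=11 sphere contributes a regular 8-gon of circumradius √(11²−3.75²) = 10.341 (perimeter = 2·8·10.341·sin(180°/8) = 63.32 mm); the cube at (1, 2) does not reach this height (z outside [0, 7]); Taking the first minus the rest: none of the subtracted shapes is present at this height, so the r=11 sphere is unchanged — boundary = 63.32 mm. So its perimeter = 63.32 mm. Layer 42 is larger (67.28 vs 63.32 mm).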